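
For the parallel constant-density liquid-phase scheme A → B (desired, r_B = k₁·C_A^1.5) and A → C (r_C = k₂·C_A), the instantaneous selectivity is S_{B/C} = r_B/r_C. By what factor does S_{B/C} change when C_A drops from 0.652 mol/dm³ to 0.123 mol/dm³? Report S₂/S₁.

S_{B/C} = (k₁/k₂)·C_A^0.5, so S₂/S₁ = (C_{A,2}/C_{A,1})^0.5.
= (0.123/0.652)^0.5 = (0.1887)^0.5 = 0.434.

0.434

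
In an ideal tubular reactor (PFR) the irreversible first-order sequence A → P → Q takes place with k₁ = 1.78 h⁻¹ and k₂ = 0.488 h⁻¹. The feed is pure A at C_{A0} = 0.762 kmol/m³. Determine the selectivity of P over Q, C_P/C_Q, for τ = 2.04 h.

0.944

For first-order series with pure A initially, C_P(τ) = k₁C_{A0}/(k₂−k₁)·(e^(−k₁τ) − e^(−k₂τ)).
e^(−k₁τ) = e^(−1.78×2.04) = e^(−3.631) = 0.02648; e^(−k₂τ) = e^(−0.9955) = 0.3695.
C_P = 1.78×0.762/(0.488−1.78) × (0.02648−0.3695) = (-1.050)×(-0.3430) = 0.3601 kmol/m³.
C_A = C_{A0}e^(−k₁τ) = 0.02018 kmol/m³, so C_Q = C_{A0}−C_A−C_P = 0.3817 kmol/m³; C_P/C_Q = 0.944.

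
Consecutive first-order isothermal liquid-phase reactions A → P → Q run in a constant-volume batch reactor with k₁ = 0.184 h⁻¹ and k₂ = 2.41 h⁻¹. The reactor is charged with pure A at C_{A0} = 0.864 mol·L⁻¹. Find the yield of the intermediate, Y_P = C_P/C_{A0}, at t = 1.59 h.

For first-order series with pure A initially, C_P(t) = k₁C_{A0}/(k₂−k₁)·(e^(−k₁t) − e^(−k₂t)).
e^(−k₁t) = e^(−0.184×1.59) = e^(−0.2926) = 0.7464; e^(−k₂t) = e^(−3.832) = 0.02167.
C_P = 0.184×0.864/(2.41−0.184) × (0.7464−0.02167) = 0.07142×0.7247 = 0.05176 mol·L⁻¹.
Y_P = C_P/C_{A0} = 0.05176/0.864 = 0.0599.

0.0599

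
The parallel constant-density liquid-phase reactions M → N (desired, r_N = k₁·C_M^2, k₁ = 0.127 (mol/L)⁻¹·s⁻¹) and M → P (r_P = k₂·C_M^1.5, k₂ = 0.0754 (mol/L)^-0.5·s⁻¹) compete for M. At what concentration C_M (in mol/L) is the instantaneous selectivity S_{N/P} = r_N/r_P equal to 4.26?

S_{N/P} = (k₁/k₂)·C_M^0.5 ⇒ C_M = (S·k₂/k₁)^(2).
= (4.26×0.0754/0.127)^(2) = (2.529)^(2) = 6.40 mol/L.

6.40 mol/L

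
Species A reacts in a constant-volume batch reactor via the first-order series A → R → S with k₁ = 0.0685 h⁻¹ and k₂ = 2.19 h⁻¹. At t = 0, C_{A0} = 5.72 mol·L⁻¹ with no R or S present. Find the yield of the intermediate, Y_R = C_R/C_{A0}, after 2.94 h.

0.0263

For first-order series with pure A initially, C_R(t) = k₁C_{A0}/(k₂−k₁)·(e^(−k₁t) − e^(−k₂t)).
e^(−k₁t) = e^(−0.0685×2.94) = e^(−0.2014) = 0.8176; e^(−k₂t) = e^(−6.439) = 0.001599.
C_R = 0.0685×5.72/(2.19−0.0685) × (0.8176−0.001599) = 0.1847×0.8160 = 0.1507 mol·L⁻¹.
Y_R = C_R/C_{A0} = 0.1507/5.72 = 0.0263.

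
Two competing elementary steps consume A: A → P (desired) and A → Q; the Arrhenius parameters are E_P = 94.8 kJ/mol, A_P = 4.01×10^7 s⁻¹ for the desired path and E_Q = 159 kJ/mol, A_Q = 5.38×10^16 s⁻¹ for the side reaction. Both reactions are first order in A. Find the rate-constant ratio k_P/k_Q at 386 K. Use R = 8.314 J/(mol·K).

0.363

With equal orders, S_{P/Q} = k_P/k_Q = (A_P/A_Q)·exp[(E_Q−E_P)/(RT)].
(E_Q−E_P)/(RT) = (159−94.8)×10³/(8.314×386) = 64200/3209 = 20.00.
k_P/k_Q = (4.01×10^7/5.38×10^16)·exp(20.00) = 7.454×10^-10 × 4.876×10^8 = 0.363.
Since E_P < E_Q, lowering the temperature improves selectivity toward P.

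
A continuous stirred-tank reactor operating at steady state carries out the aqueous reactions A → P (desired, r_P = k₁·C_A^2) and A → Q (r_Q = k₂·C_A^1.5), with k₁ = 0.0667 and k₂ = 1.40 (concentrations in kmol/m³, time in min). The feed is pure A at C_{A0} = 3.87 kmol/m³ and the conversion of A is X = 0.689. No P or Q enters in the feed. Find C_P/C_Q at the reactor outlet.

0.0523

Exit C_A = C_{A0}(1−X) = 3.87×0.311 = 1.204 kmol/m³.
In a CSTR the entire volume is at exit conditions, so r_P = 0.0667×1.204^2 = 0.09662 and r_Q = 1.40×1.204^1.5 = 1.849.
Overall selectivity = C_P/C_Q = r_Pτ/(r_Qτ) = r_P/r_Q = 0.0523.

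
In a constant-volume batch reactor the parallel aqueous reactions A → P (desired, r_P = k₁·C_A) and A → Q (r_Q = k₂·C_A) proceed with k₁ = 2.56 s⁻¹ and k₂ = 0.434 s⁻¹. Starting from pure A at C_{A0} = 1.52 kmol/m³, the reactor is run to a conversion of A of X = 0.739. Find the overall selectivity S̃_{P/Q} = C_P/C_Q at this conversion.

5.90

C_A = C_{A0}(1−X) = 0.3967 kmol/m³.
Both paths are first order in A, so the instantaneous fraction to P is constant: dC_P/d(−C_A) = k₁/(k₁+k₂) = 0.8550.
C_P = 0.8550·(C_{A0}−C_A) = 0.8550×1.123 = 0.960 kmol/m³.
C_Q = (C_{A0}−C_A)−C_P = 0.1628 kmol/m³; S̃_{P/Q} = 0.9605/0.1628 = 5.90.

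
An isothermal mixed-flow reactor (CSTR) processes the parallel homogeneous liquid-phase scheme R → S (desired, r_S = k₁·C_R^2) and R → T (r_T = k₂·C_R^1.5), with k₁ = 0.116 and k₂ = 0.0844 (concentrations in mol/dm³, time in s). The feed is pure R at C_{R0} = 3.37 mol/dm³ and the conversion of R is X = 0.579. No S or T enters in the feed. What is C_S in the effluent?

1.21 mol/dm³

Exit C_R = C_{R0}(1−X) = 3.37×0.421 = 1.419 mol/dm³.
A CSTR operates uniformly at the exit composition, giving r_S = 0.2335 and r_T = 0.1426 (each k·C_R^n at C_R = 1.419).
Fraction of consumed R going to S: r_S/(r_S+r_T) = 0.6208.
C_S = 0.6208·C_{R0}·X = 0.6208×3.37×0.579 = 1.21 mol/dm³.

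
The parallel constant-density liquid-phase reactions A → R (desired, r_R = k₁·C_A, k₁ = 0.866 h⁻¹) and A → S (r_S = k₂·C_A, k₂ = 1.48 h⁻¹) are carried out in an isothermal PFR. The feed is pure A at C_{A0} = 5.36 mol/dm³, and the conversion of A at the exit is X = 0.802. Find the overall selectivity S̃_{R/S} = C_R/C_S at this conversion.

C_A = C_{A0}(1−X) = 1.061 mol/dm³.
Both paths are first order in A, so the instantaneous fraction to R is constant: dC_R/d(−C_A) = k₁/(k₁+k₂) = 0.3691.
C_R = 0.3691·(C_{A0}−C_A) = 0.3691×4.299 = 1.59 mol/dm³.
C_S = (C_{A0}−C_A)−C_R = 2.712 mol/dm³; S̃_{R/S} = 1.587/2.712 = 0.585.

0.585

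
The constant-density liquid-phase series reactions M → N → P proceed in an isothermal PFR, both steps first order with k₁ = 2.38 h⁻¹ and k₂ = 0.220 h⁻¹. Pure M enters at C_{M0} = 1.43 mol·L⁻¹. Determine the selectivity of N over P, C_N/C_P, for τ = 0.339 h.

23.3

The intermediate concentration in a first-order A→B→C sequence is C_N = k₁C_{M0}(e^(−k₁τ) − e^(−k₂τ))/(k₂−k₁).
e^(−k₁τ) = e^(−2.38×0.339) = e^(−0.8068) = 0.4463; e^(−k₂τ) = e^(−0.07458) = 0.9281.
C_N = 2.38×1.43/(0.220−2.38) × (0.4463−0.9281) = (-1.576)×(-0.4819) = 0.7592 mol·L⁻¹.
C_M = C_{M0}e^(−k₁τ) = 0.6382 mol·L⁻¹, so C_P = C_{M0}−C_M−C_N = 0.03259 mol·L⁻¹; C_N/C_P = 23.3.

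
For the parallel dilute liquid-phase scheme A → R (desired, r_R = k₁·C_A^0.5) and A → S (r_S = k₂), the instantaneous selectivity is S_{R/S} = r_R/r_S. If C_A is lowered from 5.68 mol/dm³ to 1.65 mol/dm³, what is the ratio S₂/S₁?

0.539

S_{R/S} = (k₁/k₂)·C_A^0.5, so S₂/S₁ = (C_{A,2}/C_{A,1})^0.5.
= (1.65/5.68)^0.5 = (0.2905)^0.5 = 0.539.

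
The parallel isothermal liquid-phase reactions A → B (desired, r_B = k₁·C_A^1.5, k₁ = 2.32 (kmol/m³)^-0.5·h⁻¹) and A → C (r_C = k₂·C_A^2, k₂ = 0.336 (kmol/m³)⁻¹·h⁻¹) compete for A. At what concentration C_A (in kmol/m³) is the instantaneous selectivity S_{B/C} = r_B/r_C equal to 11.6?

S_{B/C} = (k₁/k₂)·C_A^-0.5 ⇒ C_A = (S·k₂/k₁)^(-2).
= (11.6×0.336/2.32)^(-2) = (1.680)^(-2) = 0.354 kmol/m³.

0.354 kmol/m³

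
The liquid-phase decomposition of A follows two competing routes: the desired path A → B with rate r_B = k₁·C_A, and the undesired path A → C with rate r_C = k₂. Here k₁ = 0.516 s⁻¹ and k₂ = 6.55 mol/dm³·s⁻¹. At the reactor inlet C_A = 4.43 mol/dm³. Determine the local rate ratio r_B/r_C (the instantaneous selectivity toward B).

S_{B/C} = r_B/r_C = (k₁·C_A)/(k₂) = (k₁/k₂)·C_A.
= (0.516×4.430) / (6.55) = 2.286/6.550 = 0.349.
Since the desired path is higher order in A, keeping C_A high (PFR or concentrated feed) favours B.

0.349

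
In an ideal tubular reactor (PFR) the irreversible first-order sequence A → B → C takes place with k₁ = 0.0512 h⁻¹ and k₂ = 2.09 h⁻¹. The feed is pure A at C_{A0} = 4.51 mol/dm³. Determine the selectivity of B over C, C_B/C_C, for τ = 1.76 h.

Solving the coupled first-order balances gives C_B(τ) = [k₁/(k₂−k₁)]·C_{A0}·(e^(−k₁τ) − e^(−k₂τ)).
e^(−k₁τ) = e^(−0.0512×1.76) = e^(−0.09011) = 0.9138; e^(−k₂τ) = e^(−3.678) = 0.02526.
C_B = 0.0512×4.51/(2.09−0.0512) × (0.9138−0.02526) = 0.1133×0.8886 = 0.1006 mol/dm³.
C_A = C_{A0}e^(−k₁τ) = 4.121 mol/dm³, so C_C = C_{A0}−C_A−C_B = 0.2880 mol/dm³; C_B/C_C = 0.349.

0.349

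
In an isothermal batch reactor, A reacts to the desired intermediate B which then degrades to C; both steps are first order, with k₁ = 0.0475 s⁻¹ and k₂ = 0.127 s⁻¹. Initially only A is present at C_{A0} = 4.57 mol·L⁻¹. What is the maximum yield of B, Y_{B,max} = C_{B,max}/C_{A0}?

At the optimum, C_{B,max}/C_{A0} = (k₁/k₂)^[k₂/(k₂−k₁)].
= (0.0475/0.127)^(0.127/(0.127−0.0475)) = (0.3740)^(1.597) = 0.2078.

0.208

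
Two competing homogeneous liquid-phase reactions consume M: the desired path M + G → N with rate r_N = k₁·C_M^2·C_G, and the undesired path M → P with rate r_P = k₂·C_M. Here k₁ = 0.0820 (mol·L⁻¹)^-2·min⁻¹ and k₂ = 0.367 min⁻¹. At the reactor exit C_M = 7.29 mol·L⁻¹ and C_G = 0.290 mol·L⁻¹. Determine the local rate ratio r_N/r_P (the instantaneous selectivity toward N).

0.472

S_{N/P} = r_N/r_P = (k₁·C_M^2·C_G)/(k₂·C_M) = (k₁/k₂)·C_M·C_G.
= (0.0820×7.290^2×0.2900) / (0.367×7.290) = 1.264/2.675 = 0.472.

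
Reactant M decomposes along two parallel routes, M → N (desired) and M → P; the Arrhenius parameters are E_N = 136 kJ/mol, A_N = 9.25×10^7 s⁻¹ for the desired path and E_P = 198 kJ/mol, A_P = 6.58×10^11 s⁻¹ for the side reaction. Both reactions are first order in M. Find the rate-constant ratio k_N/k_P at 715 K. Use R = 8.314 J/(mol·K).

4.76

With equal orders, S_{N/P} = k_N/k_P = (A_N/A_P)·exp[(E_P−E_N)/(RT)].
(E_P−E_N)/(RT) = (198−136)×10³/(8.314×715) = 62000/5945 = 10.43.
k_N/k_P = (9.25×10^7/6.58×10^11)·exp(10.43) = 1.406×10^-4 × 33853 = 4.76.
Since E_N < E_P, lowering the temperature improves selectivity toward N.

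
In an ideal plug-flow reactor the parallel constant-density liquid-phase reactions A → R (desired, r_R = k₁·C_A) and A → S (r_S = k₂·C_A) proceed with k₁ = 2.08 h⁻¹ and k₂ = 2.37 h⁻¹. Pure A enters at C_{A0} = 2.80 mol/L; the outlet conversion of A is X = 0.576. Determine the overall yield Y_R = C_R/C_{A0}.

C_A = C_{A0}(1−X) = 1.187 mol/L.
Both paths are first order in A, so the instantaneous fraction to R is constant: dC_R/d(−C_A) = k₁/(k₁+k₂) = 0.4674.
C_R = 0.4674·(C_{A0}−C_A) = 0.4674×1.613 = 0.754 mol/L.
Y_R = C_R/C_{A0} = 0.7538/2.80 = 0.269.

0.269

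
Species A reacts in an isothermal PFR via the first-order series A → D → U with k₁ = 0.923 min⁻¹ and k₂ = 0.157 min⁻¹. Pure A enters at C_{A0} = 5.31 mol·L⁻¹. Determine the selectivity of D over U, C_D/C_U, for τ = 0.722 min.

The intermediate concentration in a first-order A→B→C sequence is C_D = k₁C_{A0}(e^(−k₁τ) − e^(−k₂τ))/(k₂−k₁).
e^(−k₁τ) = e^(−0.923×0.722) = e^(−0.6664) = 0.5136; e^(−k₂τ) = e^(−0.1134) = 0.8928.
C_D = 0.923×5.31/(0.157−0.923) × (0.5136−0.8928) = (-6.398)×(-0.3793) = 2.427 mol·L⁻¹.
C_A = C_{A0}e^(−k₁τ) = 2.727 mol·L⁻¹, so C_U = C_{A0}−C_A−C_D = 0.1563 mol·L⁻¹; C_D/C_U = 15.5.

15.5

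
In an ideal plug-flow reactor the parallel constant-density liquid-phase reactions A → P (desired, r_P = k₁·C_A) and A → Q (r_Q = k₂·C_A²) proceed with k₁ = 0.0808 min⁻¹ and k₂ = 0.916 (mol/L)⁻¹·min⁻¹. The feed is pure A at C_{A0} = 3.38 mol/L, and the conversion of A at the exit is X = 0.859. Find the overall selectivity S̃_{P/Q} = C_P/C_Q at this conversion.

0.0584

C_A = C_{A0}(1−X) = 0.4766 mol/L.
Along a PFR/batch, dC_P/dC_A = −r_P/(r_P+r_Q) = −k₁/(k₁+k₂·C_A).
Integrating from C_{A0} to C_A: C_P = (0.0808/0.916)·ln[(0.0808+0.916·3.38)/(0.0808+0.916·0.477)] = 0.08821·ln(3.177/0.5173) = 0.1601 mol/L.
C_Q = (C_{A0}−C_A)−C_P = 2.743 mol/L; S̃_{P/Q} = 0.1601/2.743 = 0.0584.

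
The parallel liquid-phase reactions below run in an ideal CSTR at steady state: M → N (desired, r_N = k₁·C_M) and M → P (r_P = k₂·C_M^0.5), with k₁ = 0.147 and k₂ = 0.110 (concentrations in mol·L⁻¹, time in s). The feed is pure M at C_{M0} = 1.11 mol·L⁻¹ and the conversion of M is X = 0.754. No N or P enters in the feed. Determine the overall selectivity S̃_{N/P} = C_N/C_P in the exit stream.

0.698

Exit C_M = C_{M0}(1−X) = 1.11×0.246 = 0.2731 mol·L⁻¹.
Rates in a CSTR are evaluated at the outlet concentration: r_N = 0.147×0.2731 = 0.04014, r_P = 0.110×0.2731^0.5 = 0.05748.
Overall selectivity = C_N/C_P = r_Nτ/(r_Pτ) = r_N/r_P = 0.698.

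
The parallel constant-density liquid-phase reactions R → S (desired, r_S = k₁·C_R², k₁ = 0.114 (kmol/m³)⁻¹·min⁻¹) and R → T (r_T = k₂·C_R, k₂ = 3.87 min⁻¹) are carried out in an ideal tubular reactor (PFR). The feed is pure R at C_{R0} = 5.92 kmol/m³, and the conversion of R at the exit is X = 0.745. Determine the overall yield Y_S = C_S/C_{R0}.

C_R = C_{R0}(1−X) = 1.510 kmol/m³.
Along a PFR/batch, dC_T/dC_R = −r_T/(r_S+r_T) = −k₂/(k₂+k₁·C_R).
Integrating from C_{R0} to C_R: C_T = (3.87/0.114)·ln[(3.87+0.114·5.92)/(3.87+0.114·1.51)] = 33.95·ln(4.545/4.042) = 3.980 kmol/m³.
Then C_S = (C_{R0}−C_R) − C_T = 4.410 − 3.980 = 0.4305 kmol/m³.
Y_S = C_S/C_{R0} = 0.4305/5.92 = 0.0727.

0.0727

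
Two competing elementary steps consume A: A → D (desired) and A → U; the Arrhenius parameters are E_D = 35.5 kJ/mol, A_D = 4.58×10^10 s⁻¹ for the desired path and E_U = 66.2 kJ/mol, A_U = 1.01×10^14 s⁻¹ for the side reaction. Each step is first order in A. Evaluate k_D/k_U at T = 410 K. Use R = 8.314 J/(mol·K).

Since both paths have the same order in A, the concentration cancels and S_{D/U} = k_D/k_U = (A_D/A_U)·exp[(E_U−E_D)/(RT)].
(E_U−E_D)/(RT) = (66.2−35.5)×10³/(8.314×410) = 30700/3409 = 9.006.
k_D/k_U = (4.58×10^10/1.01×10^14)·exp(9.006) = 4.535×10^-4 × 8154 = 3.70.
Since E_D < E_U, lowering the temperature improves selectivity toward D.

3.70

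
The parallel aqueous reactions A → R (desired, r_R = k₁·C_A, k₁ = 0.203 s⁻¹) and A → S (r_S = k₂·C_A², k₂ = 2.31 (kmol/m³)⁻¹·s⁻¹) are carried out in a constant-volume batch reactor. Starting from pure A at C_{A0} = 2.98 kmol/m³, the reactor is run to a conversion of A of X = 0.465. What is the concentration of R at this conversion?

0.0528 kmol/m³

C_A = C_{A0}(1−X) = 1.594 kmol/m³.
Along a PFR/batch, dC_R/dC_A = −r_R/(r_R+r_S) = −k₁/(k₁+k₂·C_A).
Integrating from C_{A0} to C_A: C_R = (0.203/2.31)·ln[(0.203+2.31·2.98)/(0.203+2.31·1.59)] = 0.08788·ln(7.087/3.886) = 0.05281 kmol/m³.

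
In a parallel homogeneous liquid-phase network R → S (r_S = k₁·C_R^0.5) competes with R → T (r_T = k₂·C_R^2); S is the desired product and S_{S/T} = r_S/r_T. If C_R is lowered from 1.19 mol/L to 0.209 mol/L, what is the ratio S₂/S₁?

13.6

S_{S/T} = (k₁/k₂)·C_R^-1.5, so S₂/S₁ = (C_{R,2}/C_{R,1})^-1.5.
= (0.209/1.19)^(-1.5) = (0.1756)^(-1.5) = 13.6.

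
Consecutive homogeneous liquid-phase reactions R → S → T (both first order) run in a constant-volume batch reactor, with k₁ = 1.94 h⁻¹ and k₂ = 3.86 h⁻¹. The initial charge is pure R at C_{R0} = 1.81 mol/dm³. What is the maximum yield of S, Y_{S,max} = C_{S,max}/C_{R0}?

0.251

Evaluating C_S at t_opt = ln(k₂/k₁)/(k₂−k₁) gives C_{S,max}/C_{R0} = (k₁/k₂)^[k₂/(k₂−k₁)].
= (1.94/3.86)^(3.86/(3.86−1.94)) = (0.5026)^(2.010) = 0.2508.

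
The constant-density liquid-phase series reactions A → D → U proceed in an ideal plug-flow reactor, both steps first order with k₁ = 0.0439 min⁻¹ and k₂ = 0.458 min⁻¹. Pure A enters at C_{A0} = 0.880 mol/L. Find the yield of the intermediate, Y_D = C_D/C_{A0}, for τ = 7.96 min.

0.0720

Solving the coupled first-order balances gives C_D(τ) = [k₁/(k₂−k₁)]·C_{A0}·(e^(−k₁τ) − e^(−k₂τ)).
e^(−k₁τ) = e^(−0.0439×7.96) = e^(−0.3494) = 0.7051; e^(−k₂τ) = e^(−3.646) = 0.02610.
C_D = 0.0439×0.880/(0.458−0.0439) × (0.7051−0.02610) = 0.09329×0.6790 = 0.06334 mol/L.
Y_D = C_D/C_{A0} = 0.06334/0.880 = 0.0720.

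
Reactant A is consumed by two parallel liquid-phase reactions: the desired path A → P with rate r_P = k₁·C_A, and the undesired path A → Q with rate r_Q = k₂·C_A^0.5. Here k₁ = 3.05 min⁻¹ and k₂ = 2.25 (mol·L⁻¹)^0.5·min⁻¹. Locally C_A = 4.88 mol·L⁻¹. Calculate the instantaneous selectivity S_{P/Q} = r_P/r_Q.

S_{P/Q} = r_P/r_Q = (k₁·C_A)/(k₂·C_A^0.5) = (k₁/k₂)·C_A^0.5.
= (3.05×4.880) / (2.25×4.880^0.5) = 14.88/4.970 = 2.99.

2.99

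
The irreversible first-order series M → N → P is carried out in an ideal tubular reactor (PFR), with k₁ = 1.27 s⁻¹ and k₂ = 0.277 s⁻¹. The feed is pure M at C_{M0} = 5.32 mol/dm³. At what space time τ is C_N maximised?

1.53 s

For first-order series the maximum of C_N occurs at τ_opt = ln(k₂/k₁)/(k₂−k₁).
= ln(0.277/1.27)/(0.277−1.27) = ln(0.2181)/-0.9930 = -1.523/-0.9930 = 1.53 s.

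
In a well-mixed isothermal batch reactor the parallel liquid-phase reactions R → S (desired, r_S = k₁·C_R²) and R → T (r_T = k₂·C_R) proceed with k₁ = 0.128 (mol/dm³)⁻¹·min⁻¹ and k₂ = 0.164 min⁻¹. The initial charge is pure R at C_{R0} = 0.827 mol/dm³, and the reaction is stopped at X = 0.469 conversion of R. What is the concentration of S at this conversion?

0.127 mol/dm³

C_R = C_{R0}(1−X) = 0.4391 mol/dm³.
Along a PFR/batch, dC_T/dC_R = −r_T/(r_S+r_T) = −k₂/(k₂+k₁·C_R).
Integrating from C_{R0} to C_R: C_T = (0.164/0.128)·ln[(0.164+0.128·0.827)/(0.164+0.128·0.439)] = 1.281·ln(0.2699/0.2202) = 0.2605 mol/dm³.
Then C_S = (C_{R0}−C_R) − C_T = 0.3879 − 0.2605 = 0.1274 mol/dm³.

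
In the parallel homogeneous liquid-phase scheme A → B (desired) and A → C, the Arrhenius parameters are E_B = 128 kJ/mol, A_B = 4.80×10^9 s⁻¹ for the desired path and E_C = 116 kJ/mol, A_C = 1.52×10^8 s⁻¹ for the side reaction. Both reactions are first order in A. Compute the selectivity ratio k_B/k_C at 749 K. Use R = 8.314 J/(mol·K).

4.60

Since both paths have the same order in A, the concentration cancels and S_{B/C} = k_B/k_C = (A_B/A_C)·exp[(E_C−E_B)/(RT)].
(E_C−E_B)/(RT) = (116−128)×10³/(8.314×749) = -12000/6227 = -1.927.
k_B/k_C = (4.80×10^9/1.52×10^8)·exp(-1.927) = 31.58 × 0.1456 = 4.60.
Since E_B > E_C, raising the temperature improves selectivity toward B.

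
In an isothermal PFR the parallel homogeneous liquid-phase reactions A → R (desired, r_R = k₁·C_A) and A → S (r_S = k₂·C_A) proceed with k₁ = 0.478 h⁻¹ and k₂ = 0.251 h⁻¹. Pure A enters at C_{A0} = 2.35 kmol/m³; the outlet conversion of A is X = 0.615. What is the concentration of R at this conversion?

C_A = C_{A0}(1−X) = 0.9048 kmol/m³.
Both paths are first order in A, so the instantaneous fraction to R is constant: dC_R/d(−C_A) = k₁/(k₁+k₂) = 0.6557.
C_R = 0.6557·(C_{A0}−C_A) = 0.6557×1.445 = 0.948 kmol/m³.

0.948 kmol/m³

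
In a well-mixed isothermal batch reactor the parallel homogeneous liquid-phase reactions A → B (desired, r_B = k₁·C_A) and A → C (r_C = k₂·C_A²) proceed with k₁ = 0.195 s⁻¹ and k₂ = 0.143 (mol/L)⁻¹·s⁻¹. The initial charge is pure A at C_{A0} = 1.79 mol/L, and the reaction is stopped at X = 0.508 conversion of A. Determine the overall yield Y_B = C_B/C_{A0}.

0.259

C_A = C_{A0}(1−X) = 0.8807 mol/L.
Along a PFR/batch, dC_B/dC_A = −r_B/(r_B+r_C) = −k₁/(k₁+k₂·C_A).
Integrating from C_{A0} to C_A: C_B = (0.195/0.143)·ln[(0.195+0.143·1.79)/(0.195+0.143·0.881)] = 1.364·ln(0.4510/0.3209) = 0.4638 mol/L.
Y_B = C_B/C_{A0} = 0.4638/1.79 = 0.259.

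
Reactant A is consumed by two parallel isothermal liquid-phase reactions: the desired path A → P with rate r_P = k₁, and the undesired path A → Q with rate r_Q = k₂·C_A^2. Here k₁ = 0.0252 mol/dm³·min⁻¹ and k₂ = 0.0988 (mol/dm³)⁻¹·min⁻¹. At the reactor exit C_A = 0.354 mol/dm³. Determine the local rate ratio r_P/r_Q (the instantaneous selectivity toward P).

2.04

S_{P/Q} = r_P/r_Q = (k₁)/(k₂·C_A^2) = (k₁/k₂)·C_A^-2.
= (0.0252) / (0.0988×0.3540^2) = 0.02520/0.01238 = 2.04.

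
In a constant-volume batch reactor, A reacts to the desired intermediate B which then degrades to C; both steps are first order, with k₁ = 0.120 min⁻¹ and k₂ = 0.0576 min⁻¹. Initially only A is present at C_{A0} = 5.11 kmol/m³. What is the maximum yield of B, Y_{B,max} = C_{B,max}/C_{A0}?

0.508

At the optimum, C_{B,max}/C_{A0} = (k₁/k₂)^[k₂/(k₂−k₁)].
= (0.120/0.0576)^(0.0576/(0.0576−0.120)) = (2.083)^(-0.9231) = 0.5079.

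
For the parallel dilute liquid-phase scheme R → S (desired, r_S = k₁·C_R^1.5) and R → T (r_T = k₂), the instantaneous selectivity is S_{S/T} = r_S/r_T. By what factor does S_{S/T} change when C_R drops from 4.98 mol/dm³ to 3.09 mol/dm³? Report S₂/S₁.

0.489

S_{S/T} = (k₁/k₂)·C_R^1.5, so S₂/S₁ = (C_{R,2}/C_{R,1})^1.5.
= (3.09/4.98)^1.5 = (0.6205)^1.5 = 0.489.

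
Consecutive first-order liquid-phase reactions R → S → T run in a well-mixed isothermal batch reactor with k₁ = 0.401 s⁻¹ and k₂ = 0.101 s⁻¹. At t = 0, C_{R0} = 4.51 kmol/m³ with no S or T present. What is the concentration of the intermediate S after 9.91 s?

2.10 kmol/m³

For first-order series with pure R initially, C_S(t) = k₁C_{R0}/(k₂−k₁)·(e^(−k₁t) − e^(−k₂t)).
e^(−k₁t) = e^(−0.401×9.91) = e^(−3.974) = 0.01880; e^(−k₂t) = e^(−1.001) = 0.3675.
C_S = 0.401×4.51/(0.101−0.401) × (0.01880−0.3675) = (-6.028)×(-0.3487) = 2.102 kmol/m³.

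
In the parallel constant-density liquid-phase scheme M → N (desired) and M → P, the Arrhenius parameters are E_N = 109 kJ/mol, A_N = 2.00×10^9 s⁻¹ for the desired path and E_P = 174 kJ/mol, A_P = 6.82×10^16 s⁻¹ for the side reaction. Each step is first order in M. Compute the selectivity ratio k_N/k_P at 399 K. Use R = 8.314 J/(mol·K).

Since both paths have the same order in M, the concentration cancels and S_{N/P} = k_N/k_P = (A_N/A_P)·exp[(E_P−E_N)/(RT)].
(E_P−E_N)/(RT) = (174−109)×10³/(8.314×399) = 65000/3317 = 19.59.
k_N/k_P = (2.00×10^9/6.82×10^16)·exp(19.59) = 2.933×10^-8 × 3.234×10^8 = 9.48.

9.48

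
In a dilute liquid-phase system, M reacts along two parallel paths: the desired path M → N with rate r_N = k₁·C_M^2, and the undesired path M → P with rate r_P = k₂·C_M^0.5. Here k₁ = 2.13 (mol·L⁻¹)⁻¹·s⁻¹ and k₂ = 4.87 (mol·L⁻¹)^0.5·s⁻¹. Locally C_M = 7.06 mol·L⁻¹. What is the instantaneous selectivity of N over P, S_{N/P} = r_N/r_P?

8.20

S_{N/P} = r_N/r_P = (k₁·C_M^2)/(k₂·C_M^0.5) = (k₁/k₂)·C_M^1.5.
= (2.13×7.060^2) / (4.87×7.060^0.5) = 106.2/12.94 = 8.20.
Since the desired path is higher order in M, keeping C_M high (PFR or concentrated feed) favours N.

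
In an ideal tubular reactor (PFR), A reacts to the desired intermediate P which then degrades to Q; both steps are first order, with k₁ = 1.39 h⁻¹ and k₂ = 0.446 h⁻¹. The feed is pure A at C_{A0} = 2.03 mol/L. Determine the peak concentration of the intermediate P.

1.19 mol/L

Evaluating C_P at τ_opt = ln(k₂/k₁)/(k₂−k₁) gives C_{P,max}/C_{A0} = (k₁/k₂)^[k₂/(k₂−k₁)].
= (1.39/0.446)^(0.446/(0.446−1.39)) = (3.117)^(-0.4725) = 0.5845.
C_{P,max} = 0.5845×2.03 = 1.19 mol/L.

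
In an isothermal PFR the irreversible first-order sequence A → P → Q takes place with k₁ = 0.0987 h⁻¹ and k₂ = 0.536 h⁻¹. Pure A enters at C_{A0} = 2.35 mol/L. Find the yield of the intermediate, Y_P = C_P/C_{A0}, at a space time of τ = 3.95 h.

0.126

For first-order series with pure A initially, C_P(τ) = k₁C_{A0}/(k₂−k₁)·(e^(−k₁τ) − e^(−k₂τ)).
e^(−k₁τ) = e^(−0.0987×3.95) = e^(−0.3899) = 0.6771; e^(−k₂τ) = e^(−2.117) = 0.1204.
C_P = 0.0987×2.35/(0.536−0.0987) × (0.6771−0.1204) = 0.5304×0.5568 = 0.2953 mol/L.
Y_P = C_P/C_{A0} = 0.2953/2.35 = 0.126.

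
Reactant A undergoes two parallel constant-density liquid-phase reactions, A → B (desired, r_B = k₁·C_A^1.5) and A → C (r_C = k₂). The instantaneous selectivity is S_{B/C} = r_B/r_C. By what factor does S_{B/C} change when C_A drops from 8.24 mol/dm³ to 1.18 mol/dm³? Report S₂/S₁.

S_{B/C} = (k₁/k₂)·C_A^1.5, so S₂/S₁ = (C_{A,2}/C_{A,1})^1.5.
= (1.18/8.24)^1.5 = (0.1432)^1.5 = 0.0542.
Selectivity toward B falls as C_A falls — high-concentration operation is favoured.

0.0542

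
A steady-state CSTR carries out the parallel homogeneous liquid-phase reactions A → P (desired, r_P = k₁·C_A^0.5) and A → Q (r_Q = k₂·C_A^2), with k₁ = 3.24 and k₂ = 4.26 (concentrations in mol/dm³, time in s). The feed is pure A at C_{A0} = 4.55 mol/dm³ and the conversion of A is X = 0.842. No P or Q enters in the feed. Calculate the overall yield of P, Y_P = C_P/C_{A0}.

0.467

Exit C_A = C_{A0}(1−X) = 4.55×0.158 = 0.7189 mol/dm³.
A CSTR operates uniformly at the exit composition, giving r_P = 2.747 and r_Q = 2.202 (each k·C_A^n at C_A = 0.7189).
Fraction of consumed A going to P: r_P/(r_P+r_Q) = 0.5551.
C_P = 0.5551·C_{A0}·X = 0.5551×4.55×0.842 = 2.13 mol/dm³; Y_P = C_P/C_{A0} = 0.467.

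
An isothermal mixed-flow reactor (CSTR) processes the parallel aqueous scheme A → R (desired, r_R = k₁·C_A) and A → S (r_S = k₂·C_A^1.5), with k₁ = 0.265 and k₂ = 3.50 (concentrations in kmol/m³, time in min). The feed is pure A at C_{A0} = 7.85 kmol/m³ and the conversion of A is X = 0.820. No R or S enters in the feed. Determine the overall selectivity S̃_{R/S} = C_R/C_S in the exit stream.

Exit C_A = C_{A0}(1−X) = 7.85×0.180 = 1.413 kmol/m³.
In a CSTR the entire volume is at exit conditions, so r_R = 0.265×1.413 = 0.3744 and r_S = 3.50×1.413^1.5 = 5.879.
Overall selectivity = C_R/C_S = r_Rτ/(r_Sτ) = r_R/r_S = 0.0637.

0.0637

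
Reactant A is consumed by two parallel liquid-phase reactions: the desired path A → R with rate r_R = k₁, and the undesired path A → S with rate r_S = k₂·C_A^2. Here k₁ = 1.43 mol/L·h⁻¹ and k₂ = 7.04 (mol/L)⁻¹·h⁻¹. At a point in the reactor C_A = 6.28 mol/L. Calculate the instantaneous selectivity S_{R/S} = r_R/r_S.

0.00515

S_{R/S} = r_R/r_S = (k₁)/(k₂·C_A^2) = (k₁/k₂)·C_A^-2.
= (1.43) / (7.04×6.280^2) = 1.430/277.6 = 0.00515.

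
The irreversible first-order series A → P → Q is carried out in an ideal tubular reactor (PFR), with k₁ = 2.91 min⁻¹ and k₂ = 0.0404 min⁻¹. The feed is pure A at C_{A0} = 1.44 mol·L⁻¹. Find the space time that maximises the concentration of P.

1.49 min

The intermediate peaks when r₁ = r₂, i.e. k₁e^(−k₁τ) = k₂e^(−k₂τ), giving τ_opt = ln(k₂/k₁)/(k₂−k₁).
= ln(0.0404/2.91)/(0.0404−2.91) = ln(0.01388)/-2.870 = -4.277/-2.870 = 1.49 min.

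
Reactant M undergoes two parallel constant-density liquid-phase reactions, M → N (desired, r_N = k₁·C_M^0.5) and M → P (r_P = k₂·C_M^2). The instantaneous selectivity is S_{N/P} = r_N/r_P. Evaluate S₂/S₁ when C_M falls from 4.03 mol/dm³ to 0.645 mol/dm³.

S_{N/P} = (k₁/k₂)·C_M^-1.5, so S₂/S₁ = (C_{M,2}/C_{M,1})^-1.5.
= (0.645/4.03)^(-1.5) = (0.1600)^(-1.5) = 15.6.
Selectivity toward N rises as C_M falls — low-concentration operation is favoured.

15.6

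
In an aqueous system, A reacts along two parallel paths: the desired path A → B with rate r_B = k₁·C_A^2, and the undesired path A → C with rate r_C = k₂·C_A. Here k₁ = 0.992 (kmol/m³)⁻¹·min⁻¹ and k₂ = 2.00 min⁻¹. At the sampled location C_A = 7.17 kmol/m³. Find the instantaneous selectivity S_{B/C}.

3.56

S_{B/C} = r_B/r_C = (k₁·C_A^2)/(k₂·C_A) = (k₁/k₂)·C_A.
= (0.992×7.170^2) / (2.00×7.170) = 51.00/14.34 = 3.56.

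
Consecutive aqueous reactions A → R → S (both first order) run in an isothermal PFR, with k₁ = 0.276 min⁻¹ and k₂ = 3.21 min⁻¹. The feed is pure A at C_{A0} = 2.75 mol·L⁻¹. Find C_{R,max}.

Evaluating C_R at τ_opt = ln(k₂/k₁)/(k₂−k₁) gives C_{R,max}/C_{A0} = (k₁/k₂)^[k₂/(k₂−k₁)].
= (0.276/3.21)^(3.21/(3.21−0.276)) = (0.08598)^(1.094) = 0.06826.
C_{R,max} = 0.06826×2.75 = 0.188 mol·L⁻¹.

0.188 mol·L⁻¹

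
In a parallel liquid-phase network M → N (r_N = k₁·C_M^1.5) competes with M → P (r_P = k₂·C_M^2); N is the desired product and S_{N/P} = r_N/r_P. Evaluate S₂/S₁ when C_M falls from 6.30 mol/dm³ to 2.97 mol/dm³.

S_{N/P} = (k₁/k₂)·C_M^-0.5, so S₂/S₁ = (C_{M,2}/C_{M,1})^-0.5.
= (2.97/6.30)^(-0.5) = (0.4714)^(-0.5) = 1.46.

1.46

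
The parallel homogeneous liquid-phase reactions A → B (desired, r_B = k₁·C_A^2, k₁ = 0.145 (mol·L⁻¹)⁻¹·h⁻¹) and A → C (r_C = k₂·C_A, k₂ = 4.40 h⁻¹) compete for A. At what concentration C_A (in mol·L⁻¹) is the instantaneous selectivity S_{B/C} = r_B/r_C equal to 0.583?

17.7 mol·L⁻¹

S_{B/C} = (k₁/k₂)·C_A ⇒ C_A = S·k₂/k₁.
= 0.583×4.40/0.145 = 17.7 mol·L⁻¹.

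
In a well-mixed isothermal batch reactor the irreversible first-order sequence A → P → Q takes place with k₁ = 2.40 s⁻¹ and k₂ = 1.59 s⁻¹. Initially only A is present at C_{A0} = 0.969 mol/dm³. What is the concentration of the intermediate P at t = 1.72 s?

0.140 mol/dm³

Solving the coupled first-order balances gives C_P(t) = [k₁/(k₂−k₁)]·C_{A0}·(e^(−k₁t) − e^(−k₂t)).
e^(−k₁t) = e^(−2.40×1.72) = e^(−4.128) = 0.01612; e^(−k₂t) = e^(−2.735) = 0.06491.
C_P = 2.40×0.969/(1.59−2.40) × (0.01612−0.06491) = (-2.871)×(-0.04879) = 0.1401 mol/dm³.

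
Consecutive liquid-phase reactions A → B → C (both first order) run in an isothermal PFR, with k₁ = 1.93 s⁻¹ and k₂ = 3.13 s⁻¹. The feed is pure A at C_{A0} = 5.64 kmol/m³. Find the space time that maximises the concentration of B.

0.403 s

For first-order series the maximum of C_B occurs at τ_opt = ln(k₂/k₁)/(k₂−k₁).
= ln(3.13/1.93)/(3.13−1.93) = ln(1.622)/1.200 = 0.4835/1.200 = 0.403 s.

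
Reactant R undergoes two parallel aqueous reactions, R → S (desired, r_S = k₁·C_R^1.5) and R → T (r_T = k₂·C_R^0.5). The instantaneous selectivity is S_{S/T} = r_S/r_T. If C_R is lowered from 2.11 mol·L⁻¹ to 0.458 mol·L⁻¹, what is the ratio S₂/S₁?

0.217

S_{S/T} = (k₁/k₂)·C_R, so S₂/S₁ = (C_{R,2}/C_{R,1}).
= 0.458/2.11 = 0.217.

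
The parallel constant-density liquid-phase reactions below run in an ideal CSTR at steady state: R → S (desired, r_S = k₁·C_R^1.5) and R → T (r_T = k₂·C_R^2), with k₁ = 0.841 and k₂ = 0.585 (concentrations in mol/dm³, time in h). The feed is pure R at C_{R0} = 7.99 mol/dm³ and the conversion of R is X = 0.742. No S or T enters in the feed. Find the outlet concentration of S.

Exit C_R = C_{R0}(1−X) = 7.99×0.258 = 2.061 mol/dm³.
Rates in a CSTR are evaluated at the outlet concentration: r_S = 0.841×2.061^1.5 = 2.489, r_T = 0.585×2.061^2 = 2.486.
Fraction of consumed R going to S: r_S/(r_S+r_T) = 0.5003.
C_S = 0.5003·C_{R0}·X = 0.5003×7.99×0.742 = 2.97 mol/dm³.

2.97 mol/dm³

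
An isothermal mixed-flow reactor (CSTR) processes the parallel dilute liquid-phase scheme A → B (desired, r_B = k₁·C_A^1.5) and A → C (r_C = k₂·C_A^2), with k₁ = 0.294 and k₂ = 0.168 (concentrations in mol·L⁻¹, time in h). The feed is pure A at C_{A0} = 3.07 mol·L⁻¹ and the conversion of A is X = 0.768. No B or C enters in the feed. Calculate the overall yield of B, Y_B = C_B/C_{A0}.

0.518

Exit C_A = C_{A0}(1−X) = 3.07×0.232 = 0.7122 mol·L⁻¹.
Rates in a CSTR are evaluated at the outlet concentration: r_B = 0.294×0.7122^1.5 = 0.1767, r_C = 0.168×0.7122^2 = 0.08522.
Fraction of consumed A going to B: r_B/(r_B+r_C) = 0.6746.
C_B = 0.6746·C_{A0}·X = 0.6746×3.07×0.768 = 1.59 mol·L⁻¹; Y_B = C_B/C_{A0} = 0.518.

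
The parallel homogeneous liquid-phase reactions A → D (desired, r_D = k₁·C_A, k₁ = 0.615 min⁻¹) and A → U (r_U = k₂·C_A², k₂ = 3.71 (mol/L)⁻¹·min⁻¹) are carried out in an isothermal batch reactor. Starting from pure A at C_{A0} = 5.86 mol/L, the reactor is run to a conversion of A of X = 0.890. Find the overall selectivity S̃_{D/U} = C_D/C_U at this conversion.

0.0681

C_A = C_{A0}(1−X) = 0.6446 mol/L.
Along a PFR/batch, dC_D/dC_A = −r_D/(r_D+r_U) = −k₁/(k₁+k₂·C_A).
Integrating from C_{A0} to C_A: C_D = (0.615/3.71)·ln[(0.615+3.71·5.86)/(0.615+3.71·0.645)] = 0.1658·ln(22.36/3.006) = 0.3326 mol/L.
C_U = (C_{A0}−C_A)−C_D = 4.883 mol/L; S̃_{D/U} = 0.3326/4.883 = 0.0681.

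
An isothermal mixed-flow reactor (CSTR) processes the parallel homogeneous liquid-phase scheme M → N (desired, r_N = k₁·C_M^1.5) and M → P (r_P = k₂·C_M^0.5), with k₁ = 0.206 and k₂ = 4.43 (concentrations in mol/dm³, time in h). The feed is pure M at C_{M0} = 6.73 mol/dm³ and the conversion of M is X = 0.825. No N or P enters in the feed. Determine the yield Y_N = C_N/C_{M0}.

0.0428

Exit C_M = C_{M0}(1−X) = 6.73×0.175 = 1.178 mol/dm³.
In a CSTR the entire volume is at exit conditions, so r_N = 0.206×1.178^1.5 = 0.2633 and r_P = 4.43×1.178^0.5 = 4.808.
Fraction of consumed M going to N: r_N/(r_N+r_P) = 0.05192.
C_N = 0.05192·C_{M0}·X = 0.05192×6.73×0.825 = 0.288 mol/dm³; Y_N = C_N/C_{M0} = 0.0428.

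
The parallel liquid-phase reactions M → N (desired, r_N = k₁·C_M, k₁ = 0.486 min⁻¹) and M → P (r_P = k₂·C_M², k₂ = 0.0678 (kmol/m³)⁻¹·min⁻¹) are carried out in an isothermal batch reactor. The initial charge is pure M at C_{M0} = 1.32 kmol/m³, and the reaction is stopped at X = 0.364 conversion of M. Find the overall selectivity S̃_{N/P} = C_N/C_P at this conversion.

6.65

C_M = C_{M0}(1−X) = 0.8395 kmol/m³.
Along a PFR/batch, dC_N/dC_M = −r_N/(r_N+r_P) = −k₁/(k₁+k₂·C_M).
Integrating from C_{M0} to C_M: C_N = (0.486/0.0678)·ln[(0.486+0.0678·1.32)/(0.486+0.0678·0.840)] = 7.168·ln(0.5755/0.5429) = 0.4177 kmol/m³.
C_P = (C_{M0}−C_M)−C_N = 0.06278 kmol/m³; S̃_{N/P} = 0.4177/0.06278 = 6.65.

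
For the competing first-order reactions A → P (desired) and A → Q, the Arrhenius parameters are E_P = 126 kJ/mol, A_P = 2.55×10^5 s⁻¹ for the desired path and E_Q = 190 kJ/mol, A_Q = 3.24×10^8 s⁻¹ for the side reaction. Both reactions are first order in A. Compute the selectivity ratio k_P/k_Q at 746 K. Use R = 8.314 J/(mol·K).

23.8

k_P/k_Q = (A_P/A_Q)·exp[−(E_P−E_Q)/(RT)] = (A_P/A_Q)·exp[(E_Q−E_P)/(RT)].
(E_Q−E_P)/(RT) = (190−126)×10³/(8.314×746) = 64000/6202 = 10.32.
k_P/k_Q = (2.55×10^5/3.24×10^8)·exp(10.32) = 7.870×10^-4 × 30298 = 23.8.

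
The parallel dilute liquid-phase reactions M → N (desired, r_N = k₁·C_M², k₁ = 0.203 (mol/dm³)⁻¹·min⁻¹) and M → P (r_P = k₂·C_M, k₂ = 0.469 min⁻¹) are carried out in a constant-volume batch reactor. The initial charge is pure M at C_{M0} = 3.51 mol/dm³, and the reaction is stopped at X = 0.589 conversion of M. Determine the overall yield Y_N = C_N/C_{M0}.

C_M = C_{M0}(1−X) = 1.443 mol/dm³.
Along a PFR/batch, dC_P/dC_M = −r_P/(r_N+r_P) = −k₂/(k₂+k₁·C_M).
Integrating from C_{M0} to C_M: C_P = (0.469/0.203)·ln[(0.469+0.203·3.51)/(0.469+0.203·1.44)] = 2.310·ln(1.182/0.7618) = 1.014 mol/dm³.
Then C_N = (C_{M0}−C_M) − C_P = 2.067 − 1.014 = 1.054 mol/dm³.
Y_N = C_N/C_{M0} = 1.054/3.51 = 0.300.

0.300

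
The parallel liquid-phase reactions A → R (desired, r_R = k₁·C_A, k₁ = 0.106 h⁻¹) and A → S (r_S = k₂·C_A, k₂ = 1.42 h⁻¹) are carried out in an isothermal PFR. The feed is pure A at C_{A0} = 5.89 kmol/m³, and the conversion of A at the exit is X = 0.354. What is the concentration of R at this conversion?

0.145 kmol/m³

C_A = C_{A0}(1−X) = 3.805 kmol/m³.
Both paths are first order in A, so the instantaneous fraction to R is constant: dC_R/d(−C_A) = k₁/(k₁+k₂) = 0.06946.
C_R = 0.06946·(C_{A0}−C_A) = 0.06946×2.085 = 0.145 kmol/m³.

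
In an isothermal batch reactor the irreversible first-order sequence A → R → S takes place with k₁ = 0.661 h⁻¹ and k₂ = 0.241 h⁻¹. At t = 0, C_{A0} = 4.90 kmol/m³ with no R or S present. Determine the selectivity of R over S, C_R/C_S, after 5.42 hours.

0.649

For first-order series with pure A initially, C_R(t) = k₁C_{A0}/(k₂−k₁)·(e^(−k₁t) − e^(−k₂t)).
e^(−k₁t) = e^(−0.661×5.42) = e^(−3.583) = 0.02780; e^(−k₂t) = e^(−1.306) = 0.2708.
C_R = 0.661×4.90/(0.241−0.661) × (0.02780−0.2708) = (-7.712)×(-0.2430) = 1.874 kmol/m³.
C_A = C_{A0}e^(−k₁t) = 0.1362 kmol/m³, so C_S = C_{A0}−C_A−C_R = 2.890 kmol/m³; C_R/C_S = 0.649.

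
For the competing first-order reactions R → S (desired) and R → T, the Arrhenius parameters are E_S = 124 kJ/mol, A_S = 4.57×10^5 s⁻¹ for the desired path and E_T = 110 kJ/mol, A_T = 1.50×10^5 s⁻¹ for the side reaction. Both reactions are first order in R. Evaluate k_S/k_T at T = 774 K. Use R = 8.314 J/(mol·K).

Since both paths have the same order in R, the concentration cancels and S_{S/T} = k_S/k_T = (A_S/A_T)·exp[(E_T−E_S)/(RT)].
(E_T−E_S)/(RT) = (110−124)×10³/(8.314×774) = -14000/6435 = -2.176.
k_S/k_T = (4.57×10^5/1.50×10^5)·exp(-2.176) = 3.047 × 0.1135 = 0.346.
Since E_S > E_T, raising the temperature improves selectivity toward S.

0.346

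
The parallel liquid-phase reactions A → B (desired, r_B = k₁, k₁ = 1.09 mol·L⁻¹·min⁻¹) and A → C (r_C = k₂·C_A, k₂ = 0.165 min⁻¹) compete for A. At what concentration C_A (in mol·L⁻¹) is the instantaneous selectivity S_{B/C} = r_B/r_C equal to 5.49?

S_{B/C} = (k₁/k₂)·C_A⁻¹ ⇒ C_A = (S·k₂/k₁)^(-1).
= (5.49×0.165/1.09)^(-1) = (0.8311)^(-1) = 1.20 mol·L⁻¹.

1.20 mol·L⁻¹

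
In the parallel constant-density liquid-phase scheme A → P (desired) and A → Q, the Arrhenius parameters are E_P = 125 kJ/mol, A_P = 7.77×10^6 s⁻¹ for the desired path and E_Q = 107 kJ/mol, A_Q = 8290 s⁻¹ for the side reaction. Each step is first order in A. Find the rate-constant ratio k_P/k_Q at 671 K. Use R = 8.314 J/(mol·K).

37.2

Since both paths have the same order in A, the concentration cancels and S_{P/Q} = k_P/k_Q = (A_P/A_Q)·exp[(E_Q−E_P)/(RT)].
(E_Q−E_P)/(RT) = (107−125)×10³/(8.314×671) = -18000/5579 = -3.227.
k_P/k_Q = (7.77×10^6/8290)·exp(-3.227) = 937.3 × 0.03969 = 37.2.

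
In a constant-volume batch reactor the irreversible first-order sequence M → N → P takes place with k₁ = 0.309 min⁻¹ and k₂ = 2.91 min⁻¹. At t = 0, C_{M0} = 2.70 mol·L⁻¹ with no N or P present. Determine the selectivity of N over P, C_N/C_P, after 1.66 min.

Solving the coupled first-order balances gives C_N(t) = [k₁/(k₂−k₁)]·C_{M0}·(e^(−k₁t) − e^(−k₂t)).
e^(−k₁t) = e^(−0.309×1.66) = e^(−0.5129) = 0.5987; e^(−k₂t) = e^(−4.831) = 0.007982.
C_N = 0.309×2.70/(2.91−0.309) × (0.5987−0.007982) = 0.3208×0.5908 = 0.1895 mol·L⁻¹.
C_M = C_{M0}e^(−k₁t) = 1.617 mol·L⁻¹, so C_P = C_{M0}−C_M−C_N = 0.8939 mol·L⁻¹; C_N/C_P = 0.212.

0.212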